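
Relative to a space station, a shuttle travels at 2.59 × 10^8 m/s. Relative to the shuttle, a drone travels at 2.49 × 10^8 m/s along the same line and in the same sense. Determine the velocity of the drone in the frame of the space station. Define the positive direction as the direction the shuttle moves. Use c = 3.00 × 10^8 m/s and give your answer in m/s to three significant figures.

In units of c (dividing by 3.00 × 10^8 m/s): v = 0.863, u' = 0.830.
u = (u' + v)/(1 + u'v/c²):
u = (0.830 + 0.863) / (1 + 0.830·0.863) = 1.6933/1.7166 = 0.9865
Converting back: u = 0.9865 × 3.00 × 10^8 m/s.

2.96 × 10^8 m/s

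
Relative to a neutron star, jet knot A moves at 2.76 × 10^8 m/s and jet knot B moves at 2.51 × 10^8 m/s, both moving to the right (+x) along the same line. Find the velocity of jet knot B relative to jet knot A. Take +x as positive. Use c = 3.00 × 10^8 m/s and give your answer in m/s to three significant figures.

-1.09 × 10^8 m/s

β_A = 0.920, β_B = 0.837 (dividing each by c = 3.00 × 10^8 m/s).
Transform to A's frame with the inverse velocity-addition law: u' = (u − v)/(1 − uv/c²), taking u = β_B and v = β_A.
u' = (0.837 − 0.920) / (1 − (0.920)(0.837)) = -0.0833/0.2303 = -0.3619.
u' = -0.3619 × 3.00 × 10^8 m/s.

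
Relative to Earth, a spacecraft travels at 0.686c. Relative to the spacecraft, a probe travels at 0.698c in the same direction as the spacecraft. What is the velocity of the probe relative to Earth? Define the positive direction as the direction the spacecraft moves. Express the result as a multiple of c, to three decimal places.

0.936c

With v = 0.686 and u' = 0.698 (in units of c),
u = (u' + v)/(1 + u'v/c²):
u = (0.698 + 0.686) / (1 + 0.698·0.686) = 1.3840/1.4788 = 0.9359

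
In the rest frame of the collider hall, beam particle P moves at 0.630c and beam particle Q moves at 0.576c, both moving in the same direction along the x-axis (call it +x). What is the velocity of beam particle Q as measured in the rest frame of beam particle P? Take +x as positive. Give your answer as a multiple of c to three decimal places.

-0.085c

β_A = 0.630, β_B = 0.576.
Transform to A's frame with the inverse velocity-addition law: u' = (u − v)/(1 − uv/c²), taking u = β_B and v = β_A.
u' = (0.576 − 0.630) / (1 − (0.630)(0.576)) = -0.0540/0.6371 = -0.0848.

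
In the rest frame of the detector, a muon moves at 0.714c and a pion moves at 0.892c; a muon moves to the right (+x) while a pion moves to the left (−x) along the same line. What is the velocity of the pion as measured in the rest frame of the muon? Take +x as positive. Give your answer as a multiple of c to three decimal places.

β_A = 0.714, β_B = -0.892.
Transform to A's frame with the inverse velocity-addition law: u' = (u − v)/(1 − uv/c²), taking u = β_B and v = β_A.
u' = (-0.892 − 0.714) / (1 − (0.714)(-0.892)) = -1.6060/1.6369 = -0.9811.

-0.981c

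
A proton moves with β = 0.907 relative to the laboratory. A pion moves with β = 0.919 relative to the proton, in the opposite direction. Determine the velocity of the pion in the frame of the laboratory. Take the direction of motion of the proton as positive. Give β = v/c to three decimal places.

With v = 0.907 and u' = -0.919 (in units of c),
u = (u' + v)/(1 + u'v/c²):
u = (-0.919 + 0.907) / (1 + (-0.919)·0.907) = -0.0120/0.1665 = -0.0721

β = -0.072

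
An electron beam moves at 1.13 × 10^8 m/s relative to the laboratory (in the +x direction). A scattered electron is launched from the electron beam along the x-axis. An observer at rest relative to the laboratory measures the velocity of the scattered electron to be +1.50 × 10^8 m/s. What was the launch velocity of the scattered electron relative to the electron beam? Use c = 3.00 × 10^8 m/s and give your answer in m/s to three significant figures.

v = 0.377c, u = 0.500c.
Invert the composition law: u' = (u − v)/(1 − uv/c²).
u' = (0.500 − 0.377) / (1 − (0.500)(0.377)) = 0.1233/0.8117 = 0.1520.
u' = 0.1520 × 3.00 × 10^8 m/s.

+4.56 × 10^7 m/s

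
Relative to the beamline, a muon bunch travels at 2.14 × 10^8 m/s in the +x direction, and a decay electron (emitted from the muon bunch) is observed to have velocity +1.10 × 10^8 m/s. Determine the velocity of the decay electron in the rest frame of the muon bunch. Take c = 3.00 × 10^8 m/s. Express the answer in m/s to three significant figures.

v = 0.713c, u = 0.367c.
Invert the composition law: u' = (u − v)/(1 − uv/c²).
u' = (0.367 − 0.713) / (1 − (0.367)(0.713)) = -0.3467/0.7384 = -0.4695.
u' = -0.4695 × 3.00 × 10^8 m/s.

-1.41 × 10^8 m/s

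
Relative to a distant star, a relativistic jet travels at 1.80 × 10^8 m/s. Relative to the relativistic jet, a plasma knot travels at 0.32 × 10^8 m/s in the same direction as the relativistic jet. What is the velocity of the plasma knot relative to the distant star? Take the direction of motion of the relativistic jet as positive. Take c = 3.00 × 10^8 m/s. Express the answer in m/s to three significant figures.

In units of c (dividing by 3.00 × 10^8 m/s): v = 0.600, u' = 0.107.
u = (u' + v)/(1 + u'v/c²):
u = (0.107 + 0.600) / (1 + 0.107·0.600) = 0.7067/1.0640 = 0.6642
Converting back: u = 0.6642 × 3.00 × 10^8 m/s.

1.99 × 10^8 m/s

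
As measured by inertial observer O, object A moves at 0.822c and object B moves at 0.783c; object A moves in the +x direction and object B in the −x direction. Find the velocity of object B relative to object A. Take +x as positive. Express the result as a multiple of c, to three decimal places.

β_A = 0.822, β_B = -0.783.
Transform to A's frame with the inverse velocity-addition law: u' = (u − v)/(1 − uv/c²), taking u = β_B and v = β_A.
u' = (-0.783 − 0.822) / (1 − (0.822)(-0.783)) = -1.6050/1.6436 = -0.9765.

-0.976c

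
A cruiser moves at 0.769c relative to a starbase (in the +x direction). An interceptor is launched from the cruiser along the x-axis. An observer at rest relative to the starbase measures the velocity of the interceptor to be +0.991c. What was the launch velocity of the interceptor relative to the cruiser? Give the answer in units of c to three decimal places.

Invert the composition law: u' = (u − v)/(1 − uv/c²).
u' = (0.991 − 0.769) / (1 − (0.991)(0.769)) = 0.2220/0.2379 = 0.9331.

+0.933c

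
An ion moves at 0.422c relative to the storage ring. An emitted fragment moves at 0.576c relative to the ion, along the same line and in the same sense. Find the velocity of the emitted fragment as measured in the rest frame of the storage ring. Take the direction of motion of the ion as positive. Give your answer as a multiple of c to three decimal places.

With v = 0.422 and u' = 0.576 (in units of c),
u = (u' + v)/(1 + u'v/c²):
u = (0.576 + 0.422) / (1 + 0.576·0.422) = 0.9980/1.2431 = 0.8028
(Galilean addition would give +0.998c.)

0.803c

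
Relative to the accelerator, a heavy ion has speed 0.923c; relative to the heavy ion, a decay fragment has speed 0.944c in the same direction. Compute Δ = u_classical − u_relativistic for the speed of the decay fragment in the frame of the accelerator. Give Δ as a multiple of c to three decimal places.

Galilean: u_cl = 0.944 + 0.923 = 1.8670.
Relativistic: u_rel = (0.944 + 0.923) / (1 + 0.944·0.923) = 1.8670/1.8713 = 0.9977.
Δ = 1.8670 − 0.9977 = 0.8693.
(The classical prediction exceeds c; the relativistic result does not.)

Δ = 0.869c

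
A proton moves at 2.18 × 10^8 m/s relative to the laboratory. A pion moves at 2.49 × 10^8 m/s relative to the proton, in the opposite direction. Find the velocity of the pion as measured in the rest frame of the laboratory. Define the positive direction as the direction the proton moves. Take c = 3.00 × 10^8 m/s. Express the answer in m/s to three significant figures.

-7.81 × 10^7 m/s

In units of c (dividing by 3.00 × 10^8 m/s): v = 0.727, u' = -0.830.
u = (u' + v)/(1 + u'v/c²):
u = (-0.830 + 0.727) / (1 + (-0.830)·0.727) = -0.1033/0.3969 = -0.2604
(Galilean addition would give -0.103c.)
Converting back: u = -0.2604 × 3.00 × 10^8 m/s.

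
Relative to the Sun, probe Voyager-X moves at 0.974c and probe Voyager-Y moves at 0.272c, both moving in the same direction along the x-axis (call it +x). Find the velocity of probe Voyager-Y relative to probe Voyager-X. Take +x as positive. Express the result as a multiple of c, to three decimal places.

β_A = 0.974, β_B = 0.272.
Transform to A's frame with the inverse velocity-addition law: u' = (u − v)/(1 − uv/c²), taking u = β_B and v = β_A.
u' = (0.272 − 0.974) / (1 − (0.974)(0.272)) = -0.7020/0.7351 = -0.9550.

-0.955c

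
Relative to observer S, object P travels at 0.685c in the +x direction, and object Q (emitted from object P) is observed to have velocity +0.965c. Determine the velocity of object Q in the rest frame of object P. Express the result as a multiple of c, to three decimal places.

+0.826c

Invert the composition law: u' = (u − v)/(1 − uv/c²).
u' = (0.965 − 0.685) / (1 − (0.965)(0.685)) = 0.2800/0.3390 = 0.8260.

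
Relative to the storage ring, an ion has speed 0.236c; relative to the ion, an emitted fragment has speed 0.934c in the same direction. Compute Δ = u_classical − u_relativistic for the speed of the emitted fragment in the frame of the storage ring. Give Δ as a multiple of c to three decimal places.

Galilean: u_cl = 0.934 + 0.236 = 1.1700.
Relativistic: u_rel = (0.934 + 0.236) / (1 + 0.934·0.236) = 1.1700/1.2204 = 0.9587.
Δ = 1.1700 − 0.9587 = 0.2113.
(The classical prediction exceeds c; the relativistic result does not.)

Δ = 0.211c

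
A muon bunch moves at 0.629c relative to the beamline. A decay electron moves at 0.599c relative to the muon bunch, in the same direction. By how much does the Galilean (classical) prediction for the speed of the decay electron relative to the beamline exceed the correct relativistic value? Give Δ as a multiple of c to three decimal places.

Galilean: u_cl = 0.599 + 0.629 = 1.2280.
Relativistic: u_rel = (0.599 + 0.629) / (1 + 0.599·0.629) = 1.2280/1.3768 = 0.8919.
Δ = 1.2280 − 0.8919 = 0.3361.
(The classical prediction exceeds c; the relativistic result does not.)

Δ = 0.336c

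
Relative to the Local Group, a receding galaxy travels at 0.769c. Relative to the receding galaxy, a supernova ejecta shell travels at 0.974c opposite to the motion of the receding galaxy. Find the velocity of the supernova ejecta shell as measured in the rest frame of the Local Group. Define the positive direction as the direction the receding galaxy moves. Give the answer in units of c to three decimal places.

With v = 0.769 and u' = -0.974 (in units of c),
u = (u' + v)/(1 + u'v/c²):
u = (-0.974 + 0.769) / (1 + (-0.974)·0.769) = -0.2050/0.2510 = -0.8168
(Galilean addition would give -0.205c.)

-0.817c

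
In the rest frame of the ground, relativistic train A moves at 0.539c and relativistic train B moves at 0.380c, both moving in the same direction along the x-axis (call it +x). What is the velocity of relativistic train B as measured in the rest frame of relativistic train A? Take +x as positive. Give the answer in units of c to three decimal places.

-0.200c

β_A = 0.539, β_B = 0.380.
Transform to A's frame with the inverse velocity-addition law: u' = (u − v)/(1 − uv/c²), taking u = β_B and v = β_A.
u' = (0.380 − 0.539) / (1 − (0.539)(0.380)) = -0.1590/0.7952 = -0.2000.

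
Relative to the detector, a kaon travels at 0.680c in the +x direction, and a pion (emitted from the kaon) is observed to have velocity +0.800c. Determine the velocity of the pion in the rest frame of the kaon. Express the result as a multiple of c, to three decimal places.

Invert the composition law: u' = (u − v)/(1 − uv/c²).
u' = (0.800 − 0.680) / (1 − (0.800)(0.680)) = 0.1200/0.4560 = 0.2632.

+0.263c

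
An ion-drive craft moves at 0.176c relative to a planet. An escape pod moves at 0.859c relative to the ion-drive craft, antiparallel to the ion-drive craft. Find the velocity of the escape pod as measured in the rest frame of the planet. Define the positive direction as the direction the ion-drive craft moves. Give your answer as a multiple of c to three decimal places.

-0.805c

With v = 0.176 and u' = -0.859 (in units of c),
u = (u' + v)/(1 + u'v/c²):
u = (-0.859 + 0.176) / (1 + (-0.859)·0.176) = -0.6830/0.8488 = -0.8047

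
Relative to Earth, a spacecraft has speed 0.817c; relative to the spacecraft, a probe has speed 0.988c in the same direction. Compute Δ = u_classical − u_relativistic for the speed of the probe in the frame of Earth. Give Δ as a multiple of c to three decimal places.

Galilean: u_cl = 0.988 + 0.817 = 1.8050.
Relativistic: u_rel = (0.988 + 0.817) / (1 + 0.988·0.817) = 1.8050/1.8072 = 0.9988.
Δ = 1.8050 − 0.9988 = 0.8062.
(The classical prediction exceeds c; the relativistic result does not.)

Δ = 0.806c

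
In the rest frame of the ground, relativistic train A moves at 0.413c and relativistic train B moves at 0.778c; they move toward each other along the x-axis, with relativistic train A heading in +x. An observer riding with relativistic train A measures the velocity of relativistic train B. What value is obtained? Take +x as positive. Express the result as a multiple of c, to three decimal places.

-0.901c

β_A = 0.413, β_B = -0.778.
Transform to A's frame with the inverse velocity-addition law: u' = (u − v)/(1 − uv/c²), taking u = β_B and v = β_A.
u' = (-0.778 − 0.413) / (1 − (0.413)(-0.778)) = -1.1910/1.3213 = -0.9014.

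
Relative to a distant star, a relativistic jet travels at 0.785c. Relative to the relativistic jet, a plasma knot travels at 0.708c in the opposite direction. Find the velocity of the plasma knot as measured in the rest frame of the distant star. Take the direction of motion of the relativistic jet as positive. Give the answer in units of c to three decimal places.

With v = 0.785 and u' = -0.708 (in units of c),
u = (u' + v)/(1 + u'v/c²):
u = (-0.708 + 0.785) / (1 + (-0.708)·0.785) = 0.0770/0.4442 = 0.1733

+0.173c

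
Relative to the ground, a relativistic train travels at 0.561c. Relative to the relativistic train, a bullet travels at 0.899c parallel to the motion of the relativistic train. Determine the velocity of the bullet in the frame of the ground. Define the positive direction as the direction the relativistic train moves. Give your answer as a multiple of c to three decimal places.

With v = 0.561 and u' = 0.899 (in units of c),
u = (u' + v)/(1 + u'v/c²):
u = (0.899 + 0.561) / (1 + 0.899·0.561) = 1.4600/1.5043 = 0.9705

0.971c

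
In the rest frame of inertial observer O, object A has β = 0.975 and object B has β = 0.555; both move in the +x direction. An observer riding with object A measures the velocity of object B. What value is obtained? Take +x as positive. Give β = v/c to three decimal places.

β_A = 0.975, β_B = 0.555.
Transform to A's frame with the inverse velocity-addition law: u' = (u − v)/(1 − uv/c²), taking u = β_B and v = β_A.
u' = (0.555 − 0.975) / (1 − (0.975)(0.555)) = -0.4200/0.4589 = -0.9153.

β = -0.915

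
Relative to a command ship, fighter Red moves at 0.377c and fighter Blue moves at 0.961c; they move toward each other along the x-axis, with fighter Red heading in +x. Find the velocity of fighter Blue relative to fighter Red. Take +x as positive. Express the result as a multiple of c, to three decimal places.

β_A = 0.377, β_B = -0.961.
Transform to A's frame with the inverse velocity-addition law: u' = (u − v)/(1 − uv/c²), taking u = β_B and v = β_A.
u' = (-0.961 − 0.377) / (1 − (0.377)(-0.961)) = -1.3380/1.3623 = -0.9822.

-0.982c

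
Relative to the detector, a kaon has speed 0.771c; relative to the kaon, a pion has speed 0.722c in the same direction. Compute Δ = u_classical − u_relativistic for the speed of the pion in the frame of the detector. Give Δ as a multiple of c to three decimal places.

Δ = 0.534c

Galilean: u_cl = 0.722 + 0.771 = 1.4930.
Relativistic: u_rel = (0.722 + 0.771) / (1 + 0.722·0.771) = 1.4930/1.5567 = 0.9591.
Δ = 1.4930 − 0.9591 = 0.5339.
(The classical prediction exceeds c; the relativistic result does not.)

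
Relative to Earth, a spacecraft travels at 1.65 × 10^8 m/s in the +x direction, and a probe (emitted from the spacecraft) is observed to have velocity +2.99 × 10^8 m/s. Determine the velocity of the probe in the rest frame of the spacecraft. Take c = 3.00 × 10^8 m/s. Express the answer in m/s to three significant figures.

+2.97 × 10^8 m/s

v = 0.550c, u = 0.997c.
Invert the composition law: u' = (u − v)/(1 − uv/c²).
u' = (0.997 − 0.550) / (1 − (0.997)(0.550)) = 0.4467/0.4518 = 0.9886.
u' = 0.9886 × 3.00 × 10^8 m/s.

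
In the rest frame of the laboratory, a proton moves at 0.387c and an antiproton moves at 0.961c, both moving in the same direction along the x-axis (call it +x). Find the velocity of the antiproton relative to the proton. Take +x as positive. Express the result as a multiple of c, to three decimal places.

β_A = 0.387, β_B = 0.961.
Transform to A's frame with the inverse velocity-addition law: u' = (u − v)/(1 − uv/c²), taking u = β_B and v = β_A.
u' = (0.961 − 0.387) / (1 − (0.387)(0.961)) = 0.5740/0.6281 = 0.9139.

+0.914c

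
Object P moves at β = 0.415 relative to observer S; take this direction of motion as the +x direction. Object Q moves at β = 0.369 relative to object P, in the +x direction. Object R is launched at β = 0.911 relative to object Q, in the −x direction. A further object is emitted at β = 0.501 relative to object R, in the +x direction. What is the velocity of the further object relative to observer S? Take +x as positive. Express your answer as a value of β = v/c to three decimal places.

Apply u = (u' + v)/(1 + u'v/c²) successively, working outward toward observer S.
Start: velocity of object P relative to observer S = 0.4150c.
Compose with object Q (u' = 0.369 in object P frame): u_1 = (0.369 + 0.415) / (1 + 0.369·0.415) = 0.7840/1.1531 = 0.6799.
Compose with object R (u' = -0.911 in object Q frame): u_2 = (-0.911 + 0.680) / (1 + (-0.911)·0.680) = -0.2311/0.3806 = -0.6072.
Compose with the further object (u' = 0.501 in object R frame): u_3 = (0.501 + (-0.607)) / (1 + 0.501·(-0.607)) = -0.1062/0.6958 = -0.1526.

β = -0.153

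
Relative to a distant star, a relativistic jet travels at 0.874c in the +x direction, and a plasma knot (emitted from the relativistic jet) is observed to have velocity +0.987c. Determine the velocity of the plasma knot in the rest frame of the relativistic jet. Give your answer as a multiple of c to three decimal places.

+0.823c

Invert the composition law: u' = (u − v)/(1 − uv/c²).
u' = (0.987 − 0.874) / (1 − (0.987)(0.874)) = 0.1130/0.1374 = 0.8226.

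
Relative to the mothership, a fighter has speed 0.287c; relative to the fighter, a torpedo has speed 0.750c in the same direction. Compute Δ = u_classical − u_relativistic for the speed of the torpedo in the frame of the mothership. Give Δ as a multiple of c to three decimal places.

Δ = 0.184c

Galilean: u_cl = 0.750 + 0.287 = 1.0370.
Relativistic: u_rel = (0.750 + 0.287) / (1 + 0.750·0.287) = 1.0370/1.2152 = 0.8533.
Δ = 1.0370 − 0.8533 = 0.1837.
(The classical prediction exceeds c; the relativistic result does not.)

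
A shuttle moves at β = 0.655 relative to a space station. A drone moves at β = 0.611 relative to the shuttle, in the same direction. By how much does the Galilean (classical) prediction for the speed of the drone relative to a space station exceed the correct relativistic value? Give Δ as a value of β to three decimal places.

Δ = 0.362

Galilean: u_cl = 0.611 + 0.655 = 1.2660.
Relativistic: u_rel = (0.611 + 0.655) / (1 + 0.611·0.655) = 1.2660/1.4002 = 0.9042.
Δ = 1.2660 − 0.9042 = 0.3618.
(The classical prediction exceeds c; the relativistic result does not.)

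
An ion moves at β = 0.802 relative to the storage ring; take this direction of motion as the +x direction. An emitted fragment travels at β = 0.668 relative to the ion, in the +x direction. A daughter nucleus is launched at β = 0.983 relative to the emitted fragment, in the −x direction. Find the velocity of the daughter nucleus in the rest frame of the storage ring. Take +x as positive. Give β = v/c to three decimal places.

β = -0.437

Apply u = (u' + v)/(1 + u'v/c²) successively, working outward toward the storage ring.
Start: velocity of the ion relative to the storage ring = 0.8020c.
Compose with the emitted fragment (u' = 0.668 in the ion frame): u_1 = (0.668 + 0.802) / (1 + 0.668·0.802) = 1.4700/1.5357 = 0.9572.
Compose with the daughter nucleus (u' = -0.983 in the emitted fragment frame): u_2 = (-0.983 + 0.957) / (1 + (-0.983)·0.957) = -0.0258/0.0591 = -0.4368.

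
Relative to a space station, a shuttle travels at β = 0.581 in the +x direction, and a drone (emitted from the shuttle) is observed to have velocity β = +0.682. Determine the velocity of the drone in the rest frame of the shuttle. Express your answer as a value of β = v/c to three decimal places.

β = +0.167

Invert the composition law: u' = (u − v)/(1 − uv/c²).
u' = (0.682 − 0.581) / (1 − (0.682)(0.581)) = 0.1010/0.6038 = 0.1673.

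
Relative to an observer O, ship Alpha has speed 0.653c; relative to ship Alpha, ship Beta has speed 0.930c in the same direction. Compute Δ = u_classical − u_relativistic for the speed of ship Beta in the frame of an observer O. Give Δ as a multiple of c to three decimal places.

Galilean: u_cl = 0.930 + 0.653 = 1.5830.
Relativistic: u_rel = (0.930 + 0.653) / (1 + 0.930·0.653) = 1.5830/1.6073 = 0.9849.
Δ = 1.5830 − 0.9849 = 0.5981.
(The classical prediction exceeds c; the relativistic result does not.)

Δ = 0.598c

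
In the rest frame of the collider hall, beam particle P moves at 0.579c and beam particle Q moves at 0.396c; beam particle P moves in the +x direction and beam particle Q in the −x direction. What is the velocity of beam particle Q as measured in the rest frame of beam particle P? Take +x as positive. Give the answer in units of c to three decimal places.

-0.793c

β_A = 0.579, β_B = -0.396.
Transform to A's frame with the inverse velocity-addition law: u' = (u − v)/(1 − uv/c²), taking u = β_B and v = β_A.
u' = (-0.396 − 0.579) / (1 − (0.579)(-0.396)) = -0.9750/1.2293 = -0.7931.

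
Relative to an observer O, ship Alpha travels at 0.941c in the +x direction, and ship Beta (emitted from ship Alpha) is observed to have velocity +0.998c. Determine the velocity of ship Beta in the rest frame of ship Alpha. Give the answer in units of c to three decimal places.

+0.936c

Invert the composition law: u' = (u − v)/(1 − uv/c²).
u' = (0.998 − 0.941) / (1 − (0.998)(0.941)) = 0.0570/0.0609 = 0.9362.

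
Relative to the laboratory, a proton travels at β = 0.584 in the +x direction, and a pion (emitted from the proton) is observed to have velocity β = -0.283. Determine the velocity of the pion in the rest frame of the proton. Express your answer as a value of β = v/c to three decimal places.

Invert the composition law: u' = (u − v)/(1 − uv/c²).
u' = (-0.283 − 0.584) / (1 − (-0.283)(0.584)) = -0.8670/1.1653 = -0.7440.

β = -0.744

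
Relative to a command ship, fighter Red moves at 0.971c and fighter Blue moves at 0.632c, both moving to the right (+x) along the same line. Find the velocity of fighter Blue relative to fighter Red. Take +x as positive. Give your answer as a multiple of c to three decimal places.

-0.877c

β_A = 0.971, β_B = 0.632.
Transform to A's frame with the inverse velocity-addition law: u' = (u − v)/(1 − uv/c²), taking u = β_B and v = β_A.
u' = (0.632 − 0.971) / (1 − (0.971)(0.632)) = -0.3390/0.3863 = -0.8775.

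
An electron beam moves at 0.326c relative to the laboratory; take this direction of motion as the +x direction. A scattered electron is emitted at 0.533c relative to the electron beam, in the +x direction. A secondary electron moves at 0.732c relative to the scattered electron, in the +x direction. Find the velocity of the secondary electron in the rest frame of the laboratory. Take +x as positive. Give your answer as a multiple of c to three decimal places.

Apply u = (u' + v)/(1 + u'v/c²) successively, working outward toward the laboratory.
Start: velocity of the electron beam relative to the laboratory = 0.3260c.
Compose with the scattered electron (u' = 0.533 in the electron beam frame): u_1 = (0.533 + 0.326) / (1 + 0.533·0.326) = 0.8590/1.1738 = 0.7318.
Compose with the secondary electron (u' = 0.732 in the scattered electron frame): u_2 = (0.732 + 0.732) / (1 + 0.732·0.732) = 1.4638/1.5357 = 0.9532.

0.953c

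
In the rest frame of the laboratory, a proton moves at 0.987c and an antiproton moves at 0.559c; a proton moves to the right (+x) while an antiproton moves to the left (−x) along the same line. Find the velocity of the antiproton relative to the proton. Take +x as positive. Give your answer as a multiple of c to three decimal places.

-0.996c

β_A = 0.987, β_B = -0.559.
Transform to A's frame with the inverse velocity-addition law: u' = (u − v)/(1 − uv/c²), taking u = β_B and v = β_A.
u' = (-0.559 − 0.987) / (1 − (0.987)(-0.559)) = -1.5460/1.5517 = -0.9963.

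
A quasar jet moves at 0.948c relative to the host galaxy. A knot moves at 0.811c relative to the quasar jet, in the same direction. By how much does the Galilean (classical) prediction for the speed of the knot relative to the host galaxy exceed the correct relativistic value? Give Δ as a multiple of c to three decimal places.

Δ = 0.765c

Galilean: u_cl = 0.811 + 0.948 = 1.7590.
Relativistic: u_rel = (0.811 + 0.948) / (1 + 0.811·0.948) = 1.7590/1.7688 = 0.9944.
Δ = 1.7590 − 0.9944 = 0.7646.
(The classical prediction exceeds c; the relativistic result does not.)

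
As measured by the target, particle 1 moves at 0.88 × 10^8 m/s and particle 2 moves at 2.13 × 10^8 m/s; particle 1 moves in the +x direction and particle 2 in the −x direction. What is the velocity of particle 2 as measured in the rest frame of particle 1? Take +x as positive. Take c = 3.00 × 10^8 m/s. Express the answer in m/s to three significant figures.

-2.49 × 10^8 m/s

β_A = 0.293, β_B = -0.710 (dividing each by c = 3.00 × 10^8 m/s).
Transform to A's frame with the inverse velocity-addition law: u' = (u − v)/(1 − uv/c²), taking u = β_B and v = β_A.
u' = (-0.710 − 0.293) / (1 − (0.293)(-0.710)) = -1.0033/1.2083 = -0.8304.
u' = -0.8304 × 3.00 × 10^8 m/s.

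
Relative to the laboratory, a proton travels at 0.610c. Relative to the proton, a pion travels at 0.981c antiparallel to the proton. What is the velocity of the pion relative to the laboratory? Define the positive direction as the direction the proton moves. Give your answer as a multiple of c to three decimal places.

-0.924c

With v = 0.610 and u' = -0.981 (in units of c),
u = (u' + v)/(1 + u'v/c²):
u = (-0.981 + 0.610) / (1 + (-0.981)·0.610) = -0.3710/0.4016 = -0.9238
(Galilean addition would give -0.371c.)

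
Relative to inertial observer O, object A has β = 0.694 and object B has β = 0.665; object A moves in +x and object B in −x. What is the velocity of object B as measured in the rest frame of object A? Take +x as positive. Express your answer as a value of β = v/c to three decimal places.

β = -0.930

β_A = 0.694, β_B = -0.665.
Transform to A's frame with the inverse velocity-addition law: u' = (u − v)/(1 − uv/c²), taking u = β_B and v = β_A.
u' = (-0.665 − 0.694) / (1 − (0.694)(-0.665)) = -1.3590/1.4615 = -0.9299.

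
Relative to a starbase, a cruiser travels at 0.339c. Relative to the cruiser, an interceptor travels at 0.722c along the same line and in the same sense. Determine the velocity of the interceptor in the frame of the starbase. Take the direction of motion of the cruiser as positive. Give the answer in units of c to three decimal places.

0.852c

With v = 0.339 and u' = 0.722 (in units of c),
u = (u' + v)/(1 + u'v/c²):
u = (0.722 + 0.339) / (1 + 0.722·0.339) = 1.0610/1.2448 = 0.8524
(Galilean addition would give +1.061c, exceeding c.)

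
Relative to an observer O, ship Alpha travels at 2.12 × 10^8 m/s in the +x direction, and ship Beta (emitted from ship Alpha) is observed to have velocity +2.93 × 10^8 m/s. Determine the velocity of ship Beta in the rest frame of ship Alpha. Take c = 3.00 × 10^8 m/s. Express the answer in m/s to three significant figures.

v = 0.707c, u = 0.977c.
Invert the composition law: u' = (u − v)/(1 − uv/c²).
u' = (0.977 − 0.707) / (1 − (0.977)(0.707)) = 0.2700/0.3098 = 0.8715.
u' = 0.8715 × 3.00 × 10^8 m/s.

+2.61 × 10^8 m/s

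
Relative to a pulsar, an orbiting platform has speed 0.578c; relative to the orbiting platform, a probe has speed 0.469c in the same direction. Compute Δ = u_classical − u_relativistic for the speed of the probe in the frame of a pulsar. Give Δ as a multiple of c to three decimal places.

Galilean: u_cl = 0.469 + 0.578 = 1.0470.
Relativistic: u_rel = (0.469 + 0.578) / (1 + 0.469·0.578) = 1.0470/1.2711 = 0.8237.
Δ = 1.0470 − 0.8237 = 0.2233.
(The classical prediction exceeds c; the relativistic result does not.)

Δ = 0.223c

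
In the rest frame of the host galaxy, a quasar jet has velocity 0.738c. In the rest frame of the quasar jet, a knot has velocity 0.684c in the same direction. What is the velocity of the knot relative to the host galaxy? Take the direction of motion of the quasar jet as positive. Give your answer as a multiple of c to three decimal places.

0.945c

With v = 0.738 and u' = 0.684 (in units of c),
u = (u' + v)/(1 + u'v/c²):
u = (0.684 + 0.738) / (1 + 0.684·0.738) = 1.4220/1.5048 = 0.9450
(Galilean addition would give +1.422c, exceeding c.)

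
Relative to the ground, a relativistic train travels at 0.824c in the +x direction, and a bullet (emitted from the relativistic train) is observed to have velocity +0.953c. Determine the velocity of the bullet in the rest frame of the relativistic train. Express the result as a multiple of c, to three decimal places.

+0.601c

Invert the composition law: u' = (u − v)/(1 − uv/c²).
u' = (0.953 − 0.824) / (1 − (0.953)(0.824)) = 0.1290/0.2147 = 0.6008.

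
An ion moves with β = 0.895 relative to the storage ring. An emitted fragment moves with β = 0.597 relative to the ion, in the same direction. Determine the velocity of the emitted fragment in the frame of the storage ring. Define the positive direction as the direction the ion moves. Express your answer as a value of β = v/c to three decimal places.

β = 0.972

With v = 0.895 and u' = 0.597 (in units of c),
u = (u' + v)/(1 + u'v/c²):
u = (0.597 + 0.895) / (1 + 0.597·0.895) = 1.4920/1.5343 = 0.9724
(Galilean addition would give +1.492c, exceeding c.)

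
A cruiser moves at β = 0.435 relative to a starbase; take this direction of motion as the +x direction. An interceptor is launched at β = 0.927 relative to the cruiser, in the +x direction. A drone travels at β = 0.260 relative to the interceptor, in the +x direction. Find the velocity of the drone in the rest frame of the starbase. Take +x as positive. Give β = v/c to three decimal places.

β = 0.983

Apply u = (u' + v)/(1 + u'v/c²) successively, working outward toward the starbase.
Start: velocity of the cruiser relative to the starbase = 0.4350c.
Compose with the interceptor (u' = 0.927 in the cruiser frame): u_1 = (0.927 + 0.435) / (1 + 0.927·0.435) = 1.3620/1.4032 = 0.9706.
Compose with the drone (u' = 0.260 in the interceptor frame): u_2 = (0.260 + 0.971) / (1 + 0.260·0.971) = 1.2306/1.2524 = 0.9826.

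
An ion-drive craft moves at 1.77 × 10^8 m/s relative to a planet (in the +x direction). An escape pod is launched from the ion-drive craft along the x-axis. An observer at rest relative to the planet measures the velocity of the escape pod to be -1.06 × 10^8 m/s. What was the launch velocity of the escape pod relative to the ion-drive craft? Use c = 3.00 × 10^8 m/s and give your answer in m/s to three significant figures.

v = 0.590c, u = -0.353c.
Invert the composition law: u' = (u − v)/(1 − uv/c²).
u' = (-0.353 − 0.590) / (1 − (-0.353)(0.590)) = -0.9433/1.2085 = -0.7806.
u' = -0.7806 × 3.00 × 10^8 m/s.

-2.34 × 10^8 m/s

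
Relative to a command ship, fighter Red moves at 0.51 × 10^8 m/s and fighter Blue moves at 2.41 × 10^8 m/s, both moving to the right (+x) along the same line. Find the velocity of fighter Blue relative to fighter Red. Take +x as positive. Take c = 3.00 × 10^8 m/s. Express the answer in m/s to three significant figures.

+2.20 × 10^8 m/s

β_A = 0.170, β_B = 0.803 (dividing each by c = 3.00 × 10^8 m/s).
Transform to A's frame with the inverse velocity-addition law: u' = (u − v)/(1 − uv/c²), taking u = β_B and v = β_A.
u' = (0.803 − 0.170) / (1 − (0.170)(0.803)) = 0.6333/0.8634 = 0.7335.
u' = 0.7335 × 3.00 × 10^8 m/s.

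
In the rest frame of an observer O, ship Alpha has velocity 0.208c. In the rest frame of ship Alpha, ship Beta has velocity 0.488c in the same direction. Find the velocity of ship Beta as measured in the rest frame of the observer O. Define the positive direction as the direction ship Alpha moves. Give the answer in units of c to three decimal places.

0.632c

With v = 0.208 and u' = 0.488 (in units of c),
u = (u' + v)/(1 + u'v/c²):
u = (0.488 + 0.208) / (1 + 0.488·0.208) = 0.6960/1.1015 = 0.6319
(Galilean addition would give +0.696c.)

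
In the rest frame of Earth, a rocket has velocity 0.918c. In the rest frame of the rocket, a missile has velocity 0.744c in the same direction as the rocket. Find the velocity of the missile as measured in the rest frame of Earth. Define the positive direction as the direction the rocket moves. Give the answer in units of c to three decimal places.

0.988c

With v = 0.918 and u' = 0.744 (in units of c),
u = (u' + v)/(1 + u'v/c²):
u = (0.744 + 0.918) / (1 + 0.744·0.918) = 1.6620/1.6830 = 0.9875
(Galilean addition would give +1.662c, exceeding c.)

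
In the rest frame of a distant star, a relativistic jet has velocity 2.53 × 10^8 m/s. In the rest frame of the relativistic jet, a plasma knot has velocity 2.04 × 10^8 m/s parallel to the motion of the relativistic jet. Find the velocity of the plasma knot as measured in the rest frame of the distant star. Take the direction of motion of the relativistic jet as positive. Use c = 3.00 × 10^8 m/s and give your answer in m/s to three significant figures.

2.90 × 10^8 m/s

In units of c (dividing by 3.00 × 10^8 m/s): v = 0.843, u' = 0.680.
u = (u' + v)/(1 + u'v/c²):
u = (0.680 + 0.843) / (1 + 0.680·0.843) = 1.5233/1.5735 = 0.9681
Converting back: u = 0.9681 × 3.00 × 10^8 m/s.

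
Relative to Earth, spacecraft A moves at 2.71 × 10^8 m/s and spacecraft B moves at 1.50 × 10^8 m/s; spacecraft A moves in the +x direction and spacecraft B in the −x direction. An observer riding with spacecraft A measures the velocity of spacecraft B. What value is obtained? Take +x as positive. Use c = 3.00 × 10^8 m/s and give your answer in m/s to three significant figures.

β_A = 0.903, β_B = -0.500 (dividing each by c = 3.00 × 10^8 m/s).
Transform to A's frame with the inverse velocity-addition law: u' = (u − v)/(1 − uv/c²), taking u = β_B and v = β_A.
u' = (-0.500 − 0.903) / (1 − (0.903)(-0.500)) = -1.4033/1.4517 = -0.9667.
u' = -0.9667 × 3.00 × 10^8 m/s.

-2.90 × 10^8 m/s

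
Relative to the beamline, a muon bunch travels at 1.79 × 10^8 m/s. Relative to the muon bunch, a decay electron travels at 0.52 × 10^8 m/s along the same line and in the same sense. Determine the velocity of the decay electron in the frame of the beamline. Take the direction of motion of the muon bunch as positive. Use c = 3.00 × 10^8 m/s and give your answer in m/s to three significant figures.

In units of c (dividing by 3.00 × 10^8 m/s): v = 0.597, u' = 0.173.
u = (u' + v)/(1 + u'v/c²):
u = (0.173 + 0.597) / (1 + 0.173·0.597) = 0.7700/1.1034 = 0.6978
(Galilean addition would give +0.770c.)
Converting back: u = 0.6978 × 3.00 × 10^8 m/s.

2.09 × 10^8 m/s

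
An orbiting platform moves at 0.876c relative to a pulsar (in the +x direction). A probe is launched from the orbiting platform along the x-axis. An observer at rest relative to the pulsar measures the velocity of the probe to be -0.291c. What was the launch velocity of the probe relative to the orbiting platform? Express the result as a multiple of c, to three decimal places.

Invert the composition law: u' = (u − v)/(1 − uv/c²).
u' = (-0.291 − 0.876) / (1 − (-0.291)(0.876)) = -1.1670/1.2549 = -0.9299.

-0.930c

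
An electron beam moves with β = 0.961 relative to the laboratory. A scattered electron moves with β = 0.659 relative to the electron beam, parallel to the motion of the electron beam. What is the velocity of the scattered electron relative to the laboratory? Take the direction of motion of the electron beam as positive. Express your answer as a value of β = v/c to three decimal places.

With v = 0.961 and u' = 0.659 (in units of c),
u = (u' + v)/(1 + u'v/c²):
u = (0.659 + 0.961) / (1 + 0.659·0.961) = 1.6200/1.6333 = 0.9919

β = 0.992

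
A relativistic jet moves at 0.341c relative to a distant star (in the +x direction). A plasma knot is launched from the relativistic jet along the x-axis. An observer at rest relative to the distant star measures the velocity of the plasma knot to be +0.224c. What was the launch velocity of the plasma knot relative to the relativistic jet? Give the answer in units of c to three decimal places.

Invert the composition law: u' = (u − v)/(1 − uv/c²).
u' = (0.224 − 0.341) / (1 − (0.224)(0.341)) = -0.1170/0.9236 = -0.1267.

-0.127c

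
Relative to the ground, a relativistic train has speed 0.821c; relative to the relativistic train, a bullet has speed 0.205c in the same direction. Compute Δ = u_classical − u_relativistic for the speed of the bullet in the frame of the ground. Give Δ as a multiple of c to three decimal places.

Δ = 0.148c

Galilean: u_cl = 0.205 + 0.821 = 1.0260.
Relativistic: u_rel = (0.205 + 0.821) / (1 + 0.205·0.821) = 1.0260/1.1683 = 0.8782.
Δ = 1.0260 − 0.8782 = 0.1478.
(The classical prediction exceeds c; the relativistic result does not.)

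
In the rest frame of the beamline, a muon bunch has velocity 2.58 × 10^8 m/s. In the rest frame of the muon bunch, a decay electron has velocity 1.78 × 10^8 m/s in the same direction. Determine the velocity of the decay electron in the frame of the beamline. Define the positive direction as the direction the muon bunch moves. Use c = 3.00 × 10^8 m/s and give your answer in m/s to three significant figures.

2.89 × 10^8 m/s

In units of c (dividing by 3.00 × 10^8 m/s): v = 0.860, u' = 0.593.
u = (u' + v)/(1 + u'v/c²):
u = (0.593 + 0.860) / (1 + 0.593·0.860) = 1.4533/1.5103 = 0.9623
Converting back: u = 0.9623 × 3.00 × 10^8 m/s.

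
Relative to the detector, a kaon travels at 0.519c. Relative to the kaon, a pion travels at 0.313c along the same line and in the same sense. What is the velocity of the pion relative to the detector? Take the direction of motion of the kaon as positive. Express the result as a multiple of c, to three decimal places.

0.716c

With v = 0.519 and u' = 0.313 (in units of c),
u = (u' + v)/(1 + u'v/c²):
u = (0.313 + 0.519) / (1 + 0.313·0.519) = 0.8320/1.1624 = 0.7157
(Galilean addition would give +0.832c.)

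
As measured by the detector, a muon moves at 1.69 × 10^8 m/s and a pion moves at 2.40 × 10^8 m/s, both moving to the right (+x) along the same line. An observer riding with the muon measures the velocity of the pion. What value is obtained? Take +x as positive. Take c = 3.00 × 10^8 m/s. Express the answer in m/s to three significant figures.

+1.29 × 10^8 m/s

β_A = 0.563, β_B = 0.800 (dividing each by c = 3.00 × 10^8 m/s).
Transform to A's frame with the inverse velocity-addition law: u' = (u − v)/(1 − uv/c²), taking u = β_B and v = β_A.
u' = (0.800 − 0.563) / (1 − (0.563)(0.800)) = 0.2367/0.5493 = 0.4308.
u' = 0.4308 × 3.00 × 10^8 m/s.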